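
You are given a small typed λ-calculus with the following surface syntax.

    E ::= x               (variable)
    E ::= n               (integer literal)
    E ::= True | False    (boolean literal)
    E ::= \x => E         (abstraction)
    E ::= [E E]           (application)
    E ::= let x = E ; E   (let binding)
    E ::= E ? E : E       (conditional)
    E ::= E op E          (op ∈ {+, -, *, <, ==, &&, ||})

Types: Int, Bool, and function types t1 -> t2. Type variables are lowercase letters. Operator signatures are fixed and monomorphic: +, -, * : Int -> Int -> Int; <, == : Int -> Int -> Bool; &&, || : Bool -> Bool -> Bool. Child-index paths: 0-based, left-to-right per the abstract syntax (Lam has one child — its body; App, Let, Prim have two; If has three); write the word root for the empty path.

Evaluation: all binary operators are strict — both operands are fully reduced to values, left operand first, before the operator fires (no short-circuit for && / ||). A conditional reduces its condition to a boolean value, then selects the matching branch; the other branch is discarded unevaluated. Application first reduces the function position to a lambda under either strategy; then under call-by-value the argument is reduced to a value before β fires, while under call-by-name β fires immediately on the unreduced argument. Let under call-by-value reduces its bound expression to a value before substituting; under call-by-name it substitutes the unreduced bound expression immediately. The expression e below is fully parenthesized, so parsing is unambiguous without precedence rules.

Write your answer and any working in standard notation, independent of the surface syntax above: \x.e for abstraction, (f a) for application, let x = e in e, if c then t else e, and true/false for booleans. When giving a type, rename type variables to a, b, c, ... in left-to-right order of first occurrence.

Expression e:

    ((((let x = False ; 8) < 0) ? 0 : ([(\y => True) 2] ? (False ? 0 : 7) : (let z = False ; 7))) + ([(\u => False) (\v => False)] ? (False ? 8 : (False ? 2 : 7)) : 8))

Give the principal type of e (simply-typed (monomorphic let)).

Derivation:
let x : Bool
  unify Int ~ Int
  unify Int ~ Int
  unify Bool ~ Bool
\y._ : a -> Bool
  unify a -> Bool ~ Int -> b
  unify a ~ Int
  unify Bool ~ b
_ _ : Bool
  unify Bool ~ Bool
  unify Bool ~ Bool
  unify Int ~ Int
let z : Bool
  unify Int ~ Int
  unify Int ~ Int
  unify Int ~ Int
\u._ : c -> Bool
\v._ : d -> Bool
  unify c -> Bool ~ (d -> Bool) -> e
  unify c ~ d -> Bool
  unify Bool ~ e
_ _ : Bool
  unify Bool ~ Bool
  unify Bool ~ Bool
  unify Bool ~ Bool
  unify Int ~ Int
  unify Int ~ Int
  unify Int ~ Int
  unify Int ~ Int

Answer: Int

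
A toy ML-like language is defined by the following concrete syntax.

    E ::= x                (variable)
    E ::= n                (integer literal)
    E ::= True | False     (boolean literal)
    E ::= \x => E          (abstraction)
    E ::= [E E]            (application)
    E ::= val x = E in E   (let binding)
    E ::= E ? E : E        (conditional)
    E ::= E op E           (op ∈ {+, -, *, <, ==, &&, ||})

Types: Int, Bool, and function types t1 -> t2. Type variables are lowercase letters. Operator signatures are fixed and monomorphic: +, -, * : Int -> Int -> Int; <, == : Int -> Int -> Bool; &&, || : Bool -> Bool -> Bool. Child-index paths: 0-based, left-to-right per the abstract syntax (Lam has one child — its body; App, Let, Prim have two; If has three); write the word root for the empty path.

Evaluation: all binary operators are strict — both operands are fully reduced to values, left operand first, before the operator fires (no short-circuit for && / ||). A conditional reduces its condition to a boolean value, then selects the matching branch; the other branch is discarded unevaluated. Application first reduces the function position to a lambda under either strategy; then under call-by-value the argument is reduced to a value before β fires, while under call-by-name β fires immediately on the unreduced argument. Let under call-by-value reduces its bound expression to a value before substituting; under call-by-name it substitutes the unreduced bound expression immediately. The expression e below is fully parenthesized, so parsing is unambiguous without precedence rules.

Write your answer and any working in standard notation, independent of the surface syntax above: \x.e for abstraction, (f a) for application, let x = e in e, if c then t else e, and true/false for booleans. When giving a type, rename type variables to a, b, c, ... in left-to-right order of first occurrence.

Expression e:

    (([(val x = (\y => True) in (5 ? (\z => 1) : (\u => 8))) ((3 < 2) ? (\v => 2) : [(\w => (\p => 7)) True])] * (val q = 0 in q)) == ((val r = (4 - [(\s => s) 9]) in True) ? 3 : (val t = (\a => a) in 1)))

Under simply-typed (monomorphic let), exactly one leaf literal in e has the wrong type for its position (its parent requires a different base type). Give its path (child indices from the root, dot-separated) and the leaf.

Answer: 0.0.0.1.0 : 5

Derivation:
\y._ : a -> Bool
let x : a -> Bool
  unify Int ~ Bool
  FAIL: mismatch Int ~ Bool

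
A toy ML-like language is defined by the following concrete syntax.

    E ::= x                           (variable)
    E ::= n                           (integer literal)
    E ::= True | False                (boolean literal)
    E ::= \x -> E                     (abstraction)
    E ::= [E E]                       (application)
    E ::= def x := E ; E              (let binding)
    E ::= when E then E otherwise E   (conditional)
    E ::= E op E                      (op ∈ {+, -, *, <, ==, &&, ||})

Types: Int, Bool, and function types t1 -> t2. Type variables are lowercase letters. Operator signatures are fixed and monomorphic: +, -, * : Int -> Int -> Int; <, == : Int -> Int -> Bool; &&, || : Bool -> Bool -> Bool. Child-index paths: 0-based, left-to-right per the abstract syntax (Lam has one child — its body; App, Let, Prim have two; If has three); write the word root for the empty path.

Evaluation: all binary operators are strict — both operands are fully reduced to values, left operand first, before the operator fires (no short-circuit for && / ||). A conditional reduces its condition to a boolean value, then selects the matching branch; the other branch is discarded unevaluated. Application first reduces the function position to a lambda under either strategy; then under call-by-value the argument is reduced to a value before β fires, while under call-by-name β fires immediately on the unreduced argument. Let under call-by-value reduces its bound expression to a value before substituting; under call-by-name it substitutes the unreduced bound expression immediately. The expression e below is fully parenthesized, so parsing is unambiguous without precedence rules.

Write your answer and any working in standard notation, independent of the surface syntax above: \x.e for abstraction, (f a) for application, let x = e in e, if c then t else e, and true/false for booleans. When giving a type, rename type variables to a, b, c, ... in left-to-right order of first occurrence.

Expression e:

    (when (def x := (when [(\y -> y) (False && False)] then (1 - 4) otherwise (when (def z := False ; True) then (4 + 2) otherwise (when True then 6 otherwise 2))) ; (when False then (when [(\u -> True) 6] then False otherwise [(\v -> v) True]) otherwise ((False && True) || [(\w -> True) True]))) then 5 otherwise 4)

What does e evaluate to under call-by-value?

Answer: 5

Working:
step 0: (if (let x = (if ((\y.y) (false && false)) then (1 - 4) else (if (let z = false in true) then (4 + 2) else (if true then 6 else 2))) in (if false then (if ((\u.true) 6) then false else ((\v.v) true)) else ((false && true) || ((\w.true) true)))) then 5 else 4)
step 1: [delta@0.0.0.1] (if (let x = (if ((\y.y) false) then (1 - 4) else (if (let z = false in true) then (4 + 2) else (if true then 6 else 2))) in (if false then (if ((\u.true) 6) then false else ((\v.v) true)) else ((false && true) || ((\w.true) true)))) then 5 else 4)
step 2: [beta@0.0.0] (if (let x = (if false then (1 - 4) else (if (let z = false in true) then (4 + 2) else (if true then 6 else 2))) in (if false then (if ((\u.true) 6) then false else ((\v.v) true)) else ((false && true) || ((\w.true) true)))) then 5 else 4)
step 3: [if@0.0] (if (let x = (if (let z = false in true) then (4 + 2) else (if true then 6 else 2)) in (if false then (if ((\u.true) 6) then false else ((\v.v) true)) else ((false && true) || ((\w.true) true)))) then 5 else 4)
step 4: [let@0.0.0] (if (let x = (if true then (4 + 2) else (if true then 6 else 2)) in (if false then (if ((\u.true) 6) then false else ((\v.v) true)) else ((false && true) || ((\w.true) true)))) then 5 else 4)
step 5: [if@0.0] (if (let x = (4 + 2) in (if false then (if ((\u.true) 6) then false else ((\v.v) true)) else ((false && true) || ((\w.true) true)))) then 5 else 4)
step 6: [delta@0.0] (if (let x = 6 in (if false then (if ((\u.true) 6) then false else ((\v.v) true)) else ((false && true) || ((\w.true) true)))) then 5 else 4)
step 7: [let@0] (if (if false then (if ((\u.true) 6) then false else ((\v.v) true)) else ((false && true) || ((\w.true) true))) then 5 else 4)
step 8: [if@0] (if ((false && true) || ((\w.true) true)) then 5 else 4)
step 9: [delta@0.0] (if (false || ((\w.true) true)) then 5 else 4)
step 10: [beta@0.1] (if (false || true) then 5 else 4)
step 11: [delta@0] (if true then 5 else 4)
step 12: [if@root] 5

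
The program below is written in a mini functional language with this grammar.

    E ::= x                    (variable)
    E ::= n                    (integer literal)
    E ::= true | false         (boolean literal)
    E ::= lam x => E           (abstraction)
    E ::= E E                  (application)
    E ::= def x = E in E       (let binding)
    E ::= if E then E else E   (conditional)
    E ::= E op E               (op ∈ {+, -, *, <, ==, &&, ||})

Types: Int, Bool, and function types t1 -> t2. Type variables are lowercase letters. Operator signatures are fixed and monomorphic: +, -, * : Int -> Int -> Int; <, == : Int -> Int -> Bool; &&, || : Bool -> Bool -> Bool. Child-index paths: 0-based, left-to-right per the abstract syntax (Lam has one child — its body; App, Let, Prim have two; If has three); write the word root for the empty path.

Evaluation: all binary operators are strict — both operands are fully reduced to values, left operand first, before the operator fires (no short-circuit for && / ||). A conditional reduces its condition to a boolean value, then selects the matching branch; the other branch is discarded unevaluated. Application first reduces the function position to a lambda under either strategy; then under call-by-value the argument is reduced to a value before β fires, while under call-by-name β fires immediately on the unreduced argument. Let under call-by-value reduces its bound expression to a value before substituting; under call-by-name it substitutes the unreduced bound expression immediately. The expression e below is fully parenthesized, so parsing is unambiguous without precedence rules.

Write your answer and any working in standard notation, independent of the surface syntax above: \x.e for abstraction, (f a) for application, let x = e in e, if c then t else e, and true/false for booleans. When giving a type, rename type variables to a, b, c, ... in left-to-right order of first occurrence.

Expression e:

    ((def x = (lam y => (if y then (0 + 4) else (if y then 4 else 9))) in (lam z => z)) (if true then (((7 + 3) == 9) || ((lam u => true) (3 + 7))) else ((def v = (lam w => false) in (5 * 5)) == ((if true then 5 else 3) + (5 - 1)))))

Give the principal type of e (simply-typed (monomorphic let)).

Answer: Bool

Derivation:
y : a
  unify a ~ Bool
  unify Int ~ Int
  unify Int ~ Int
y : Bool
  unify Bool ~ Bool
  unify Int ~ Int
  unify Int ~ Int
\y._ : Bool -> Int
let x : Bool -> Int
z : b
\z._ : b -> b
  unify Bool ~ Bool
  unify Int ~ Int
  unify Int ~ Int
  unify Int ~ Int
  unify Int ~ Int
  unify Bool ~ Bool
\u._ : c -> Bool
  unify Int ~ Int
  unify Int ~ Int
  unify c -> Bool ~ Int -> d
  unify c ~ Int
  unify Bool ~ d
_ _ : Bool
  unify Bool ~ Bool
\w._ : e -> Bool
let v : e -> Bool
  unify Int ~ Int
  unify Int ~ Int
  unify Int ~ Int
  unify Bool ~ Bool
  unify Int ~ Int
  unify Int ~ Int
  unify Int ~ Int
  unify Int ~ Int
  unify Int ~ Int
  unify Int ~ Int
  unify Bool ~ Bool
  unify b -> b ~ Bool -> f
  unify b ~ Bool
  unify Bool ~ f
_ _ : Bool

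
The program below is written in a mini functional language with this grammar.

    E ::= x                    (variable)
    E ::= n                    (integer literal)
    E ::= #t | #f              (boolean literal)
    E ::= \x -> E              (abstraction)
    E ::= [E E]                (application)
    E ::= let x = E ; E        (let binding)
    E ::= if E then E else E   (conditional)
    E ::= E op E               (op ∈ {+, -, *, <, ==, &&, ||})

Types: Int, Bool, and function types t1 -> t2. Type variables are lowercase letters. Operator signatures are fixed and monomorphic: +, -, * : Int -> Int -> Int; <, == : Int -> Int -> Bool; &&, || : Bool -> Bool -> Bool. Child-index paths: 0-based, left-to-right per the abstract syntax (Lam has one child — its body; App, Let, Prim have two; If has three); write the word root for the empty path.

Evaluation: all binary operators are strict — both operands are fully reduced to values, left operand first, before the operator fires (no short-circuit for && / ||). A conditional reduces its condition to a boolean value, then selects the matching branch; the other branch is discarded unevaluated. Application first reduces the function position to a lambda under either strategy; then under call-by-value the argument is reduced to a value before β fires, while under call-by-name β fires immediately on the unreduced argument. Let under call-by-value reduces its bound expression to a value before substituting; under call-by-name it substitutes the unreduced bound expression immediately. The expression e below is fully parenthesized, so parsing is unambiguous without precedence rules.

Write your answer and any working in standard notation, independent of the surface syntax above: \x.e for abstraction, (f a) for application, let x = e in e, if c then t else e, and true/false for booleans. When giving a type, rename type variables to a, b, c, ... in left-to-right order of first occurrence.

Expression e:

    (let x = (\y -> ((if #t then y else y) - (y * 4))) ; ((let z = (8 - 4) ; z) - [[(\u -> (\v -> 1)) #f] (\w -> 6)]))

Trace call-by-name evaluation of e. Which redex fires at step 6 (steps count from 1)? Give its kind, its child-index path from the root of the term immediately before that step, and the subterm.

Trace:
step 0: (let x = (\y.((if true then y else y) - (y * 4))) in ((let z = (8 - 4) in z) - (((\u.(\v.1)) false) (\w.6))))
step 1: [let@root] ((let z = (8 - 4) in z) - (((\u.(\v.1)) false) (\w.6)))
step 2: [let@0] ((8 - 4) - (((\u.(\v.1)) false) (\w.6)))
step 3: [delta@0] (4 - (((\u.(\v.1)) false) (\w.6)))
step 4: [beta@1.0] (4 - ((\v.1) (\w.6)))
step 5: [beta@1] (4 - 1)
step 6: [delta@root] 3

Answer: delta at root : (4 - 1)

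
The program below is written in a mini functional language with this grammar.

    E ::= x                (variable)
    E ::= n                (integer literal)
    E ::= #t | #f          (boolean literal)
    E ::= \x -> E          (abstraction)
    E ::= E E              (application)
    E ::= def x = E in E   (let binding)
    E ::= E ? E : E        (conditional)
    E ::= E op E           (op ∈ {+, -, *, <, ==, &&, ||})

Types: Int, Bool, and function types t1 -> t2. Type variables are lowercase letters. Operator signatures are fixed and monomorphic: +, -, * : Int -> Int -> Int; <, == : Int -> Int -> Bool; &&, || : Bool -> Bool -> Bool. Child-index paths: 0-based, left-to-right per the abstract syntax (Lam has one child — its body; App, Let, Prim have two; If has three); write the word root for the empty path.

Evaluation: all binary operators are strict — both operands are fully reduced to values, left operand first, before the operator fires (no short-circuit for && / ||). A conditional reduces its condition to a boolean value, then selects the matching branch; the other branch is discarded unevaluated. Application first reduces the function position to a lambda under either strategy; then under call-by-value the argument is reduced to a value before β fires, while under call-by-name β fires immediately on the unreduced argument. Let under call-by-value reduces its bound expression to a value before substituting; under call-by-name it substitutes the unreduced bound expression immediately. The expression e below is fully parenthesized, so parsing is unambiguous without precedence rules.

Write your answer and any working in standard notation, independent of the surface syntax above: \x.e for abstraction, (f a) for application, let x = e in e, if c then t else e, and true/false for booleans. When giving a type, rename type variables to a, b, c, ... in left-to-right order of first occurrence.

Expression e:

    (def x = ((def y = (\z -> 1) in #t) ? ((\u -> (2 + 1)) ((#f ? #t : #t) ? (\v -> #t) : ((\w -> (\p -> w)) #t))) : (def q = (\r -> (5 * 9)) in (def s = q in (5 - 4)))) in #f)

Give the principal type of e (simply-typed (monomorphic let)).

Answer: Bool

Working:
\z._ : a -> Int
let y : a -> Int
  unify Bool ~ Bool
  unify Int ~ Int
  unify Int ~ Int
\u._ : b -> Int
  unify Bool ~ Bool
  unify Bool ~ Bool
  unify Bool ~ Bool
\v._ : c -> Bool
w : d
\p._ : e -> d
\w._ : d -> e -> d
  unify d -> e -> d ~ Bool -> f
  unify d ~ Bool
  unify e -> Bool ~ f
_ _ : e -> Bool
  unify c -> Bool ~ e -> Bool
  unify c ~ e
  unify Bool ~ Bool
  unify b -> Int ~ (e -> Bool) -> g
  unify b ~ e -> Bool
  unify Int ~ g
_ _ : Int
  unify Int ~ Int
  unify Int ~ Int
\r._ : h -> Int
let q : h -> Int
q : h -> Int
let s : h -> Int
  unify Int ~ Int
  unify Int ~ Int
  unify Int ~ Int
let x : Int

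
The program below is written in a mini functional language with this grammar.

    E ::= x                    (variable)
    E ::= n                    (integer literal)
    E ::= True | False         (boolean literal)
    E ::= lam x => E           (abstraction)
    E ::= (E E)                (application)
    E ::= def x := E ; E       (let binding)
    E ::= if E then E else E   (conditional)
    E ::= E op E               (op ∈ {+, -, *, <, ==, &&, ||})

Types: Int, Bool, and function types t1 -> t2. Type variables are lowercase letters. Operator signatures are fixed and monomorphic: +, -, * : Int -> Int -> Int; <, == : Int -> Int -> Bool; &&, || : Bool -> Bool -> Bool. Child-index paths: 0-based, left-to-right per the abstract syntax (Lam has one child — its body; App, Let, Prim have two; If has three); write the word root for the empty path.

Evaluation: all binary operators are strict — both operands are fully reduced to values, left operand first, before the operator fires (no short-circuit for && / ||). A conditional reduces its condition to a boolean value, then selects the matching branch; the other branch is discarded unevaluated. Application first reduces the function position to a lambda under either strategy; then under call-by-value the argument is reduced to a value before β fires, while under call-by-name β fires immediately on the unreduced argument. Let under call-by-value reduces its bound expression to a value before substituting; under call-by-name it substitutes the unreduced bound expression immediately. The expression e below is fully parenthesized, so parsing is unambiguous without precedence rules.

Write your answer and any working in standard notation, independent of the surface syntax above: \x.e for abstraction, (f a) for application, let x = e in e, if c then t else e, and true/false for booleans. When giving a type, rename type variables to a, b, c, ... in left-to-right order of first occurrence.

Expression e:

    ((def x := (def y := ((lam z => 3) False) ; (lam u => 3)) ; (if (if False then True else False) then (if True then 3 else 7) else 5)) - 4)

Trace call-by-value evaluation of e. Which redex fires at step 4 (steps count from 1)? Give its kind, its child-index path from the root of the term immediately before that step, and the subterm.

Derivation:
step 0: ((let x = (let y = ((\z.3) false) in (\u.3)) in (if (if false then true else false) then (if true then 3 else 7) else 5)) - 4)
step 1: [beta@0.0.0] ((let x = (let y = 3 in (\u.3)) in (if (if false then true else false) then (if true then 3 else 7) else 5)) - 4)
step 2: [let@0.0] ((let x = (\u.3) in (if (if false then true else false) then (if true then 3 else 7) else 5)) - 4)
step 3: [let@0] ((if (if false then true else false) then (if true then 3 else 7) else 5) - 4)
step 4: [if@0.0] ((if false then (if true then 3 else 7) else 5) - 4)

Answer: if at 0.0 : (if false then true else false)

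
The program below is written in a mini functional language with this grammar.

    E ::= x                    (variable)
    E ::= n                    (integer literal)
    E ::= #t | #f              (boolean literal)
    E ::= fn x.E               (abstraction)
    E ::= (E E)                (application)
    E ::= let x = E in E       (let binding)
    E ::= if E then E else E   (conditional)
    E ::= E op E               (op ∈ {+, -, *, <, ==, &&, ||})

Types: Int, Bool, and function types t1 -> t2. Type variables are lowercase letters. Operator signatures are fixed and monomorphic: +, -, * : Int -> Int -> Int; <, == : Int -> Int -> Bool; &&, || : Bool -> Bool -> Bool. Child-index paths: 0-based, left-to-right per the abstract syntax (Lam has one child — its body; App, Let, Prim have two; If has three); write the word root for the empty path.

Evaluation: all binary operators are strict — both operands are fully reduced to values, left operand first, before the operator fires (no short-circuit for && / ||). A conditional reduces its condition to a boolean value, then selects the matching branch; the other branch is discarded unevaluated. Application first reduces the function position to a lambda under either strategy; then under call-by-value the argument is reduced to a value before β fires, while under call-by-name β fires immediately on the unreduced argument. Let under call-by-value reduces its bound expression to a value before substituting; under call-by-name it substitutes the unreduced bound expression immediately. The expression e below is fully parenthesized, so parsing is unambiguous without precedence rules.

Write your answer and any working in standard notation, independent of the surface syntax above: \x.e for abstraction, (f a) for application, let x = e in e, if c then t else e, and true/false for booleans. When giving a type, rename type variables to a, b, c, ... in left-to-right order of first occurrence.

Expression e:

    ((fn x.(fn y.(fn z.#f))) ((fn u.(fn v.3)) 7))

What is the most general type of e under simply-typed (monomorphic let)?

Trace:
\z._ : c -> Bool
\y._ : b -> c -> Bool
\x._ : a -> b -> c -> Bool
\v._ : e -> Int
\u._ : d -> e -> Int
  unify d -> e -> Int ~ Int -> f
  unify d ~ Int
  unify e -> Int ~ f
_ _ : e -> Int
  unify a -> b -> c -> Bool ~ (e -> Int) -> g
  unify a ~ e -> Int
  unify b -> c -> Bool ~ g
_ _ : b -> c -> Bool

Answer: a -> b -> Bool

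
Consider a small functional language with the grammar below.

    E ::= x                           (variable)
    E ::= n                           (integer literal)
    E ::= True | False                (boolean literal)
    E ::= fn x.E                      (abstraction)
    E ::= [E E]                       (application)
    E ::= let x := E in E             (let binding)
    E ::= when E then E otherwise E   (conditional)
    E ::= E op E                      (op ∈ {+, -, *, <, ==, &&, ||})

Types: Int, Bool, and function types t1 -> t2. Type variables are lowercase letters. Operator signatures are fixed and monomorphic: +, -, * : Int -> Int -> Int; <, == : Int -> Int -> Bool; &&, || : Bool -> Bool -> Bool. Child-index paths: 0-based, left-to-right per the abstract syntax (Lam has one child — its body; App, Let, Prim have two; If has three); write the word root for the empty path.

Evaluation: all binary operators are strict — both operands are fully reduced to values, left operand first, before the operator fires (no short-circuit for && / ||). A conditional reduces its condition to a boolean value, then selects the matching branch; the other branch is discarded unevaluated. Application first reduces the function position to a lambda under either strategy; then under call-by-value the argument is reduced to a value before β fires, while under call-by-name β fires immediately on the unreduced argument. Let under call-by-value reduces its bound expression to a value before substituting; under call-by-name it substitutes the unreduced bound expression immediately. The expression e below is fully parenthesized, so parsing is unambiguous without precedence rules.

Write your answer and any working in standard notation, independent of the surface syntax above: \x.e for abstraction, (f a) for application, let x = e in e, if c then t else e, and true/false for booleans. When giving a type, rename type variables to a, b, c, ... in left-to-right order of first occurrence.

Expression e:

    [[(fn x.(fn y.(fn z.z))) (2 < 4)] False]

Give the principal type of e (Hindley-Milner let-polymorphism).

Trace:
z : c
\z._ : c -> c
\y._ : b -> c -> c
\x._ : a -> b -> c -> c
  unify Int ~ Int
  unify Int ~ Int
  unify a -> b -> c -> c ~ Bool -> d
  unify a ~ Bool
  unify b -> c -> c ~ d
_ _ : b -> c -> c
  unify b -> c -> c ~ Bool -> e
  unify b ~ Bool
  unify c -> c ~ e
_ _ : c -> c

Answer: a -> a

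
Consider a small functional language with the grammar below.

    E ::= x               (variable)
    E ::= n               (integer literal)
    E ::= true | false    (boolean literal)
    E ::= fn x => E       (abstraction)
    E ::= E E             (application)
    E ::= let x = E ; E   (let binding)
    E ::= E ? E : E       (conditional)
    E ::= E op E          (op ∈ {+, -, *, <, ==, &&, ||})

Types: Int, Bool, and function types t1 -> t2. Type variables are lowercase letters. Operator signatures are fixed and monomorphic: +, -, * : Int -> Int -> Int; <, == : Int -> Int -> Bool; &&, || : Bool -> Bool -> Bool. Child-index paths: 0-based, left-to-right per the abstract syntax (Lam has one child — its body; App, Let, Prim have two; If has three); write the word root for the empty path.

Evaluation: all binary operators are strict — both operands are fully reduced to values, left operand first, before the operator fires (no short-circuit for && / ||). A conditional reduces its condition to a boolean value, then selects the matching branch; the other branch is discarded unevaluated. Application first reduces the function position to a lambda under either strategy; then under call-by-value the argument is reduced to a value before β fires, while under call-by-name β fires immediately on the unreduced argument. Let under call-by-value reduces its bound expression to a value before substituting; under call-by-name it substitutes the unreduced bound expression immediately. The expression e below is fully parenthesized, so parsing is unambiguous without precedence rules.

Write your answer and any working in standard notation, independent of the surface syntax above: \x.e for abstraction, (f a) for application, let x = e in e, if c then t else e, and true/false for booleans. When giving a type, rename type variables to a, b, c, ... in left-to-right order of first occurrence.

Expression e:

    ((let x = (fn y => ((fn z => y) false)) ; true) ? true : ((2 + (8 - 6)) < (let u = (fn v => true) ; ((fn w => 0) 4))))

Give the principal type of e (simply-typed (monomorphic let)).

Answer: Bool

Working:
y : a
\z._ : b -> a
  unify b -> a ~ Bool -> c
  unify b ~ Bool
  unify a ~ c
_ _ : c
\y._ : c -> c
let x : c -> c
  unify Bool ~ Bool
  unify Int ~ Int
  unify Int ~ Int
  unify Int ~ Int
  unify Int ~ Int
  unify Int ~ Int
\v._ : d -> Bool
let u : d -> Bool
\w._ : e -> Int
  unify e -> Int ~ Int -> f
  unify e ~ Int
  unify Int ~ f
_ _ : Int
  unify Int ~ Int
  unify Bool ~ Bool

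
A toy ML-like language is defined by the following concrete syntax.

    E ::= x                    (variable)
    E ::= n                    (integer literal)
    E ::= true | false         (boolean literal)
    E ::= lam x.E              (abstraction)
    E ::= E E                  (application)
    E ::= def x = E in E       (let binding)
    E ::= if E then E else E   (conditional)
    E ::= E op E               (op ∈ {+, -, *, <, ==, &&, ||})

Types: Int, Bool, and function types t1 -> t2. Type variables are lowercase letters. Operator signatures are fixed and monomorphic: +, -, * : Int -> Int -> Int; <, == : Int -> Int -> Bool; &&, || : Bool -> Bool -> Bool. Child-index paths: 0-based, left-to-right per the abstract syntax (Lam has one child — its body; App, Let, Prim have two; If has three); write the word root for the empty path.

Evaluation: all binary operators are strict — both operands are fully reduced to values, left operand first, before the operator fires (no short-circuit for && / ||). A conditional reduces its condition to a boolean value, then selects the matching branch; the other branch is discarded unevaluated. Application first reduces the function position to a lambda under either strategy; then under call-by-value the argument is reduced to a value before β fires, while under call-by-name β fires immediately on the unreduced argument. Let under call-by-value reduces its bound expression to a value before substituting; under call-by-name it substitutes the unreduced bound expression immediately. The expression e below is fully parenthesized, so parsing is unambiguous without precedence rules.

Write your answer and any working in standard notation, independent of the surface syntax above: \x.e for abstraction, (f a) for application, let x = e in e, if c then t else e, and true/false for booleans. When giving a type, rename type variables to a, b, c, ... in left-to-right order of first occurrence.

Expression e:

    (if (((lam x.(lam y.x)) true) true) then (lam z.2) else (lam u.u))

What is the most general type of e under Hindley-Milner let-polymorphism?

Answer: Int -> Int

Working:
x : a
\y._ : b -> a
\x._ : a -> b -> a
  unify a -> b -> a ~ Bool -> c
  unify a ~ Bool
  unify b -> Bool ~ c
_ _ : b -> Bool
  unify b -> Bool ~ Bool -> d
  unify b ~ Bool
  unify Bool ~ d
_ _ : Bool
  unify Bool ~ Bool
\z._ : e -> Int
u : f
\u._ : f -> f
  unify e -> Int ~ f -> f
  unify e ~ f
  unify Int ~ f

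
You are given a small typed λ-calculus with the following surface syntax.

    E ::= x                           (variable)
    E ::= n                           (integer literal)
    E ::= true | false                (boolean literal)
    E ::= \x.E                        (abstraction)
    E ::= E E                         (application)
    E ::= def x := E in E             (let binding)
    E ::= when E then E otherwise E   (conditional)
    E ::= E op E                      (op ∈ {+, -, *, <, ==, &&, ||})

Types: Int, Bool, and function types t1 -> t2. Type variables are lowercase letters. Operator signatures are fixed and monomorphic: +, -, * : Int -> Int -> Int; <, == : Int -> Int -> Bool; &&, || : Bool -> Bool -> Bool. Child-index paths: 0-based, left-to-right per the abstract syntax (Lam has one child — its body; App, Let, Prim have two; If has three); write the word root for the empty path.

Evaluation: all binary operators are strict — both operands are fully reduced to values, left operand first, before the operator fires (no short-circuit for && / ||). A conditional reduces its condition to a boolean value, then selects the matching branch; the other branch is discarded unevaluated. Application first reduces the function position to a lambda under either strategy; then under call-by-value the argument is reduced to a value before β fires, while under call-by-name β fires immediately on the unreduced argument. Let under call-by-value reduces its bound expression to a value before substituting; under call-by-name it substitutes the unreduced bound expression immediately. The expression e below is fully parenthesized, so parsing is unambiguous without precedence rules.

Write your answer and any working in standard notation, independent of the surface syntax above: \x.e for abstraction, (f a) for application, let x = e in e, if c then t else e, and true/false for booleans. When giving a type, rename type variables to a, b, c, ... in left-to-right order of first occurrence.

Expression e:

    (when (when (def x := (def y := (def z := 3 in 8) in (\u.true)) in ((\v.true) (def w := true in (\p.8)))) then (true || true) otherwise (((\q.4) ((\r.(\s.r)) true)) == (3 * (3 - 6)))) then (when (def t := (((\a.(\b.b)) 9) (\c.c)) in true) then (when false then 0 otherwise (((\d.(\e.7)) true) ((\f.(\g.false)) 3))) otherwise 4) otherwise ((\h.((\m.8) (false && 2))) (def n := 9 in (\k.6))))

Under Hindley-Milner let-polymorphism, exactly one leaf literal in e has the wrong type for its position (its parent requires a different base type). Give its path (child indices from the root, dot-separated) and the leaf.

Derivation:
let z : Int
let y : Int
\u._ : a -> Bool
let x : forall. a -> Bool
\v._ : b -> Bool
let w : Bool
\p._ : c -> Int
  unify b -> Bool ~ (c -> Int) -> d
  unify b ~ c -> Int
  unify Bool ~ d
_ _ : Bool
  unify Bool ~ Bool
  unify Bool ~ Bool
  unify Bool ~ Bool
\q._ : e -> Int
r : f
\s._ : g -> f
\r._ : f -> g -> f
  unify f -> g -> f ~ Bool -> h
  unify f ~ Bool
  unify g -> Bool ~ h
_ _ : g -> Bool
  unify e -> Int ~ (g -> Bool) -> i
  unify e ~ g -> Bool
  unify Int ~ i
_ _ : Int
  unify Int ~ Int
  unify Int ~ Int
  unify Int ~ Int
  unify Int ~ Int
  unify Int ~ Int
  unify Int ~ Int
  unify Bool ~ Bool
  unify Bool ~ Bool
b : k
\b._ : k -> k
\a._ : j -> k -> k
  unify j -> k -> k ~ Int -> l
  unify j ~ Int
  unify k -> k ~ l
_ _ : k -> k
c : m
\c._ : m -> m
  unify k -> k ~ (m -> m) -> n
  unify k ~ m -> m
  unify m -> m ~ n
_ _ : m -> m
let t : forall. m -> m
  unify Bool ~ Bool
  unify Bool ~ Bool
\e._ : p -> Int
\d._ : o -> p -> Int
  unify o -> p -> Int ~ Bool -> q
  unify o ~ Bool
  unify p -> Int ~ q
_ _ : p -> Int
\g._ : s -> Bool
\f._ : r -> s -> Bool
  unify r -> s -> Bool ~ Int -> t
  unify r ~ Int
  unify s -> Bool ~ t
_ _ : s -> Bool
  unify p -> Int ~ (s -> Bool) -> u
  unify p ~ s -> Bool
  unify Int ~ u
_ _ : Int
  unify Int ~ Int
  unify Int ~ Int
\m._ : w -> Int
  unify Bool ~ Bool
  unify Int ~ Bool
  FAIL: mismatch Int ~ Bool

Answer: 2.0.0.1.1 : 2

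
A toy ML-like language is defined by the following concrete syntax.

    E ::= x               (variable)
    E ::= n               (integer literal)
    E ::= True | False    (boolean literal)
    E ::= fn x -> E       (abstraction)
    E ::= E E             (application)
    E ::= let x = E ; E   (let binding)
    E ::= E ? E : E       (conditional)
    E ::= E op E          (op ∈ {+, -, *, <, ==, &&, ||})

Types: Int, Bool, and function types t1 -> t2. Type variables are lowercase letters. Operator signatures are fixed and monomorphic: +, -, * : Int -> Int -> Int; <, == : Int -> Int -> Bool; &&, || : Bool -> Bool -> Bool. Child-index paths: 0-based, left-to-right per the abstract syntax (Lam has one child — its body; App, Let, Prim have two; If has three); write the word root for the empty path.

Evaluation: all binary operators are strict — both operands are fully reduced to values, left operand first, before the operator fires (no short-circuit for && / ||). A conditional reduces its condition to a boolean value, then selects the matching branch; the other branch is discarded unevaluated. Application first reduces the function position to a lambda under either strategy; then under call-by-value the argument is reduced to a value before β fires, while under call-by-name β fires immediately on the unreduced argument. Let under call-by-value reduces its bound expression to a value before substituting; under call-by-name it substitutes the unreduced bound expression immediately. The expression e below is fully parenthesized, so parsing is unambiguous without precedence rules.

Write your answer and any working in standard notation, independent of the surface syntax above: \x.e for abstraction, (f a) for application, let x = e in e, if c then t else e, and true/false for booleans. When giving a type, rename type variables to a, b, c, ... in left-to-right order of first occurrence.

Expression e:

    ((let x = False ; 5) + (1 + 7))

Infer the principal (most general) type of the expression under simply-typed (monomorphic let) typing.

Answer: Int

Derivation:
let x : Bool
  unify Int ~ Int
  unify Int ~ Int
  unify Int ~ Int
  unify Int ~ Int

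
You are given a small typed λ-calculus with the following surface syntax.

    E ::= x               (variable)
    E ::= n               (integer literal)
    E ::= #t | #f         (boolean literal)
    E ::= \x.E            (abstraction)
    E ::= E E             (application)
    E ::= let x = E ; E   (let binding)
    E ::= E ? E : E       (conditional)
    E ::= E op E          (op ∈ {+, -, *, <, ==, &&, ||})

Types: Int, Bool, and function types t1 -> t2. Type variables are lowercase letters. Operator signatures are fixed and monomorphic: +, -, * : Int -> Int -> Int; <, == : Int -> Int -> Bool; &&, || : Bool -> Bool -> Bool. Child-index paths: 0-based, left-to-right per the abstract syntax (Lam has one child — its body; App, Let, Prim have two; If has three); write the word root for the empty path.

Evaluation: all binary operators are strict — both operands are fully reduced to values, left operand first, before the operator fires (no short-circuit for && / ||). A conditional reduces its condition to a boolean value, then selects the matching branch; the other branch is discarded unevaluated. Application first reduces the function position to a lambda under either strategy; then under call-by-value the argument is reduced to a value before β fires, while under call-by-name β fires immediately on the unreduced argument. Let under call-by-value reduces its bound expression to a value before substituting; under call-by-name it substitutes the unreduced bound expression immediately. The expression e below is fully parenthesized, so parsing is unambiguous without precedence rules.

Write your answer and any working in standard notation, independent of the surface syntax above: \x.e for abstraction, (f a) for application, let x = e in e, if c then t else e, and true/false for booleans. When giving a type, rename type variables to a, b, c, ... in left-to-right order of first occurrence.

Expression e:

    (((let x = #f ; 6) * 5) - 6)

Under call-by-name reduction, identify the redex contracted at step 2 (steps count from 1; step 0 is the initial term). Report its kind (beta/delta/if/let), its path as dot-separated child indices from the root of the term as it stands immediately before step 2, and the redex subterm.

Answer: delta at 0 : (6 * 5)

Trace:
step 0: (((let x = false in 6) * 5) - 6)
step 1: [let@0.0] ((6 * 5) - 6)
step 2: [delta@0] (30 - 6)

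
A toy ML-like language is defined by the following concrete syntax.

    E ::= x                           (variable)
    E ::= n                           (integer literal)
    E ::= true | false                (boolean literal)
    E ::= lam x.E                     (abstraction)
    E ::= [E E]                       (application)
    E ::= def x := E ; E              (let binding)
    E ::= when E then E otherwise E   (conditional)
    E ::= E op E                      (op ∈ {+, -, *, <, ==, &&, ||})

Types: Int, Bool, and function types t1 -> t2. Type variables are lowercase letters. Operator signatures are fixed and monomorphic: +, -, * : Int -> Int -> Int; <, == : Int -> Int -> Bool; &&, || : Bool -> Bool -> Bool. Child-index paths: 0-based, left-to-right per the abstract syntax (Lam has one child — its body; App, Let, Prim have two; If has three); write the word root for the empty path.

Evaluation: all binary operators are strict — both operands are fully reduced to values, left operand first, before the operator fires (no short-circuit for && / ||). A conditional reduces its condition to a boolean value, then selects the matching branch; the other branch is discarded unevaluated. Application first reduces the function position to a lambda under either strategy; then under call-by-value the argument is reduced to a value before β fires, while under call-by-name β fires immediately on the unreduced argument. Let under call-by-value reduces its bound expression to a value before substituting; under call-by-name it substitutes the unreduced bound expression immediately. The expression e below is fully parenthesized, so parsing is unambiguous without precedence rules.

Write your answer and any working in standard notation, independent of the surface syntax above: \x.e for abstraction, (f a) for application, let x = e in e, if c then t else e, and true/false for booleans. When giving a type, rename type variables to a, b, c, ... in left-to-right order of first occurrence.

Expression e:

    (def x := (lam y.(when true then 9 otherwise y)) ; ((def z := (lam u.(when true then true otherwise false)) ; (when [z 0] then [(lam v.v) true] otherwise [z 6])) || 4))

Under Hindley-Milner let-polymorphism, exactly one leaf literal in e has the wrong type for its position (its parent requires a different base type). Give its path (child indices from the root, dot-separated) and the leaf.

Answer: 1.1 : 4

Working:
  unify Bool ~ Bool
y : a
  unify Int ~ a
\y._ : Int -> Int
let x : Int -> Int
  unify Bool ~ Bool
  unify Bool ~ Bool
\u._ : b -> Bool
let z : forall. b -> Bool
z : c -> Bool
  unify c -> Bool ~ Int -> d
  unify c ~ Int
  unify Bool ~ d
_ _ : Bool
  unify Bool ~ Bool
v : e
\v._ : e -> e
  unify e -> e ~ Bool -> f
  unify e ~ Bool
  unify Bool ~ f
_ _ : Bool
z : g -> Bool
  unify g -> Bool ~ Int -> h
  unify g ~ Int
  unify Bool ~ h
_ _ : Bool
  unify Bool ~ Bool
  unify Bool ~ Bool
  unify Int ~ Bool
  FAIL: mismatch Int ~ Bool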